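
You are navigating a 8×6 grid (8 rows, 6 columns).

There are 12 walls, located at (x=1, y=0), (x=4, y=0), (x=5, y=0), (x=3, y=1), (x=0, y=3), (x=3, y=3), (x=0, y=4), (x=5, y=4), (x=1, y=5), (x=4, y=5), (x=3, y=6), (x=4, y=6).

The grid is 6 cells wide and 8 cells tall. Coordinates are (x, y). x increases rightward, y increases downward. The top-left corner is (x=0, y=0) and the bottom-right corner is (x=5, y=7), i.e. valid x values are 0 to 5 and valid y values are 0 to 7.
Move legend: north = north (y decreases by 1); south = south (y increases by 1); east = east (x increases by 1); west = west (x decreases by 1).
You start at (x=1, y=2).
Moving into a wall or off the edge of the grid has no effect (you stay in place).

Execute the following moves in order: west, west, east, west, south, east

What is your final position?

Start: (x=1, y=2)
  west (west): (x=1, y=2) -> (x=0, y=2)
  west (west): blocked, stay at (x=0, y=2)
  east (east): (x=0, y=2) -> (x=1, y=2)
  west (west): (x=1, y=2) -> (x=0, y=2)
  south (south): blocked, stay at (x=0, y=2)
  east (east): (x=0, y=2) -> (x=1, y=2)
Final: (x=1, y=2)

Answer: Final position: (x=1, y=2)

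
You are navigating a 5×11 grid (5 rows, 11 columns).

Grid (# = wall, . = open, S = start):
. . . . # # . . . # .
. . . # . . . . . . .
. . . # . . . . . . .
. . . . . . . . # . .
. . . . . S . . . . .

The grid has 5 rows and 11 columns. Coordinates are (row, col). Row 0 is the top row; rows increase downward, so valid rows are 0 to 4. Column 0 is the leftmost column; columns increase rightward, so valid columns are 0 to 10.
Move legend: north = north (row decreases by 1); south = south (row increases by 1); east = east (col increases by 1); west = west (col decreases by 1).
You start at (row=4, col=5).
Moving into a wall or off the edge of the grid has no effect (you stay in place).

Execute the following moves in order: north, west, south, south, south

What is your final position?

Start: (row=4, col=5)
  north (north): (row=4, col=5) -> (row=3, col=5)
  west (west): (row=3, col=5) -> (row=3, col=4)
  south (south): (row=3, col=4) -> (row=4, col=4)
  south (south): blocked, stay at (row=4, col=4)
  south (south): blocked, stay at (row=4, col=4)
Final: (row=4, col=4)

Answer: Final position: (row=4, col=4)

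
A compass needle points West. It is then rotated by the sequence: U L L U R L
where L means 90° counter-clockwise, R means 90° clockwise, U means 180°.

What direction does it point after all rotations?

Answer: Final heading: East

Derivation:
Start: West
  U (U-turn (180°)) -> East
  L (left (90° counter-clockwise)) -> North
  L (left (90° counter-clockwise)) -> West
  U (U-turn (180°)) -> East
  R (right (90° clockwise)) -> South
  L (left (90° counter-clockwise)) -> East
Final: East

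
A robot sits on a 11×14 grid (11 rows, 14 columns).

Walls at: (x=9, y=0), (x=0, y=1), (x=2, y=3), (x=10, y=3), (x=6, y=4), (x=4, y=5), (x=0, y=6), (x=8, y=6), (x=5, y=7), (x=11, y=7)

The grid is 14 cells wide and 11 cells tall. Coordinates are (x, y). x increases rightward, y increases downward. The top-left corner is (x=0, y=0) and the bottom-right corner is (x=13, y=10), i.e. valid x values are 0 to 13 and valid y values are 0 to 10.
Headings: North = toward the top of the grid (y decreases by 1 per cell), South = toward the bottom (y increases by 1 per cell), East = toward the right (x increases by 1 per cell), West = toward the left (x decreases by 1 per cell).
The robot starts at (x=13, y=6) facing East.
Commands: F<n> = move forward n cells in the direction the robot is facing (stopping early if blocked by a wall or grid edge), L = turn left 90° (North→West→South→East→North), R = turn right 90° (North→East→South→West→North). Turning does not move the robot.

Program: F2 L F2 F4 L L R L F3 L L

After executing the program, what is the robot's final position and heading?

Answer: Final position: (x=13, y=3), facing North

Derivation:
Start: (x=13, y=6), facing East
  F2: move forward 0/2 (blocked), now at (x=13, y=6)
  L: turn left, now facing North
  F2: move forward 2, now at (x=13, y=4)
  F4: move forward 4, now at (x=13, y=0)
  L: turn left, now facing West
  L: turn left, now facing South
  R: turn right, now facing West
  L: turn left, now facing South
  F3: move forward 3, now at (x=13, y=3)
  L: turn left, now facing East
  L: turn left, now facing North
Final: (x=13, y=3), facing North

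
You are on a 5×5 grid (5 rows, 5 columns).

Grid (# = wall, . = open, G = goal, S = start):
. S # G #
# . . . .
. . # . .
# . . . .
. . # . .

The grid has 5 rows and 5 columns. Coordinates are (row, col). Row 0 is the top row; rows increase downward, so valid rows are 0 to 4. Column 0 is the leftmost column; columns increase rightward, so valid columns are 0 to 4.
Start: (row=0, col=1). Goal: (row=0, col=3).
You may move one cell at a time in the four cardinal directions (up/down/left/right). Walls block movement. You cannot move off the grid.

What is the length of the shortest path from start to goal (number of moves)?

BFS from (row=0, col=1) until reaching (row=0, col=3):
  Distance 0: (row=0, col=1)
  Distance 1: (row=0, col=0), (row=1, col=1)
  Distance 2: (row=1, col=2), (row=2, col=1)
  Distance 3: (row=1, col=3), (row=2, col=0), (row=3, col=1)
  Distance 4: (row=0, col=3), (row=1, col=4), (row=2, col=3), (row=3, col=2), (row=4, col=1)  <- goal reached here
One shortest path (4 moves): (row=0, col=1) -> (row=1, col=1) -> (row=1, col=2) -> (row=1, col=3) -> (row=0, col=3)

Answer: Shortest path length: 4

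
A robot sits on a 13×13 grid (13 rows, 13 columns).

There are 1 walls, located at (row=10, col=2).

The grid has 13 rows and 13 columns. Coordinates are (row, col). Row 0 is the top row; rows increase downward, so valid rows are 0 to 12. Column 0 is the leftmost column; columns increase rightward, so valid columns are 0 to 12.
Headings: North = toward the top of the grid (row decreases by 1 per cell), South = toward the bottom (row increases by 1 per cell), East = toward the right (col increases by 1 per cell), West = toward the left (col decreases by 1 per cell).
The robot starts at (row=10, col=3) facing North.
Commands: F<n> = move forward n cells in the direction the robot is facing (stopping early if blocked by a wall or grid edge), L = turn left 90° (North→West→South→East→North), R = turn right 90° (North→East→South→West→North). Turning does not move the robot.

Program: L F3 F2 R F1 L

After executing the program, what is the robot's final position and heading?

Answer: Final position: (row=9, col=3), facing West

Derivation:
Start: (row=10, col=3), facing North
  L: turn left, now facing West
  F3: move forward 0/3 (blocked), now at (row=10, col=3)
  F2: move forward 0/2 (blocked), now at (row=10, col=3)
  R: turn right, now facing North
  F1: move forward 1, now at (row=9, col=3)
  L: turn left, now facing West
Final: (row=9, col=3), facing West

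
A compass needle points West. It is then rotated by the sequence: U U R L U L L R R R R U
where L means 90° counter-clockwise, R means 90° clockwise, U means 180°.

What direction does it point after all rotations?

Answer: Final heading: East

Derivation:
Start: West
  U (U-turn (180°)) -> East
  U (U-turn (180°)) -> West
  R (right (90° clockwise)) -> North
  L (left (90° counter-clockwise)) -> West
  U (U-turn (180°)) -> East
  L (left (90° counter-clockwise)) -> North
  L (left (90° counter-clockwise)) -> West
  R (right (90° clockwise)) -> North
  R (right (90° clockwise)) -> East
  R (right (90° clockwise)) -> South
  R (right (90° clockwise)) -> West
  U (U-turn (180°)) -> East
Final: East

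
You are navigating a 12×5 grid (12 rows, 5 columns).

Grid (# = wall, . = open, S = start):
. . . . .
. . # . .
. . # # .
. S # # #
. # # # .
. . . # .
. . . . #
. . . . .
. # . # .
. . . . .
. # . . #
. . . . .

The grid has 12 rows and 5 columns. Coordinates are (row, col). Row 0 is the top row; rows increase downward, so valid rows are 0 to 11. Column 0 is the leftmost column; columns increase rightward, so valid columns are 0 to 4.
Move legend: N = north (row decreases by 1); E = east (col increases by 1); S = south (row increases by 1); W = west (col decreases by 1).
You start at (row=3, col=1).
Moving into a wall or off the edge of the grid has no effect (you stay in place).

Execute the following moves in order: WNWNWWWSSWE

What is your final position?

Start: (row=3, col=1)
  W (west): (row=3, col=1) -> (row=3, col=0)
  N (north): (row=3, col=0) -> (row=2, col=0)
  W (west): blocked, stay at (row=2, col=0)
  N (north): (row=2, col=0) -> (row=1, col=0)
  [×3]W (west): blocked, stay at (row=1, col=0)
  S (south): (row=1, col=0) -> (row=2, col=0)
  S (south): (row=2, col=0) -> (row=3, col=0)
  W (west): blocked, stay at (row=3, col=0)
  E (east): (row=3, col=0) -> (row=3, col=1)
Final: (row=3, col=1)

Answer: Final position: (row=3, col=1)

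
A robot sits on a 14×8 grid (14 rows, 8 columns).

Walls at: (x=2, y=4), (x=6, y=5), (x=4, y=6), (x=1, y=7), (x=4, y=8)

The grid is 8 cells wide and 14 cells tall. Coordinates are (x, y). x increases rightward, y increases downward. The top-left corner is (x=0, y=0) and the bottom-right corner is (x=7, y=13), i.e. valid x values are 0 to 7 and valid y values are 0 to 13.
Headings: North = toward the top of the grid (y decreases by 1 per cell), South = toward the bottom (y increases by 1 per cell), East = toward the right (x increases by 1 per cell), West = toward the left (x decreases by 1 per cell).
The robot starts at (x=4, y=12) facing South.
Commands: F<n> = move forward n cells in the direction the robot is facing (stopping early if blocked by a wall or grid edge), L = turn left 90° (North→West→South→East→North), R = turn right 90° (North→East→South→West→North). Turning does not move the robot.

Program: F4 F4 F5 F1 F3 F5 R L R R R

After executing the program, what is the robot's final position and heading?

Answer: Final position: (x=4, y=13), facing East

Derivation:
Start: (x=4, y=12), facing South
  F4: move forward 1/4 (blocked), now at (x=4, y=13)
  F4: move forward 0/4 (blocked), now at (x=4, y=13)
  F5: move forward 0/5 (blocked), now at (x=4, y=13)
  F1: move forward 0/1 (blocked), now at (x=4, y=13)
  F3: move forward 0/3 (blocked), now at (x=4, y=13)
  F5: move forward 0/5 (blocked), now at (x=4, y=13)
  R: turn right, now facing West
  L: turn left, now facing South
  R: turn right, now facing West
  R: turn right, now facing North
  R: turn right, now facing East
Final: (x=4, y=13), facing East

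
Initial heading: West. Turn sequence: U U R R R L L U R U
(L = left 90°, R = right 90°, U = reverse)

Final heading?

Start: West
  U (U-turn (180°)) -> East
  U (U-turn (180°)) -> West
  R (right (90° clockwise)) -> North
  R (right (90° clockwise)) -> East
  R (right (90° clockwise)) -> South
  L (left (90° counter-clockwise)) -> East
  L (left (90° counter-clockwise)) -> North
  U (U-turn (180°)) -> South
  R (right (90° clockwise)) -> West
  U (U-turn (180°)) -> East
Final: East

Answer: Final heading: East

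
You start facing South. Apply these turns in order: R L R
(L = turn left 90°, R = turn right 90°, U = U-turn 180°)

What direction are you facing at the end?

Start: South
  R (right (90° clockwise)) -> West
  L (left (90° counter-clockwise)) -> South
  R (right (90° clockwise)) -> West
Final: West

Answer: Final heading: West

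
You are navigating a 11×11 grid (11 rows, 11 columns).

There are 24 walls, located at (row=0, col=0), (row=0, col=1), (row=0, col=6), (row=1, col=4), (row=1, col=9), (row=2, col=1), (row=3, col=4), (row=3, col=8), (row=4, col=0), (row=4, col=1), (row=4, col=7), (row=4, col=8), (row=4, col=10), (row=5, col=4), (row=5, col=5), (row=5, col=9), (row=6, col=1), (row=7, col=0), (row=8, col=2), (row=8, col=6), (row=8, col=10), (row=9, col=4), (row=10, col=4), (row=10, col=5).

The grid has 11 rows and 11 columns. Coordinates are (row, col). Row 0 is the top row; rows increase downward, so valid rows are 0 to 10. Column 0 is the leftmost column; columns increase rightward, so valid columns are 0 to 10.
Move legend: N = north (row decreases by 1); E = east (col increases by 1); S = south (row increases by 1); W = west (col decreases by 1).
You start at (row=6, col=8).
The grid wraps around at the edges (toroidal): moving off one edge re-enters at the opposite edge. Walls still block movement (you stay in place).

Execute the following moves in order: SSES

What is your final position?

Start: (row=6, col=8)
  S (south): (row=6, col=8) -> (row=7, col=8)
  S (south): (row=7, col=8) -> (row=8, col=8)
  E (east): (row=8, col=8) -> (row=8, col=9)
  S (south): (row=8, col=9) -> (row=9, col=9)
Final: (row=9, col=9)

Answer: Final position: (row=9, col=9)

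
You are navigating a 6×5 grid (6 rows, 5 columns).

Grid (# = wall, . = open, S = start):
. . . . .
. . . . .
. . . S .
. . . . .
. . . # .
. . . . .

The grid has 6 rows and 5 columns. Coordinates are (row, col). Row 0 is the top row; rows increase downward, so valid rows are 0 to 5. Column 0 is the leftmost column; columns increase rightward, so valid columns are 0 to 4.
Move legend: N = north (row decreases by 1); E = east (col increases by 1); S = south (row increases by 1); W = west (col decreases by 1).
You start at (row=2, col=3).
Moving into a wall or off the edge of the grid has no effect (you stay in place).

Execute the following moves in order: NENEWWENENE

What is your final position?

Start: (row=2, col=3)
  N (north): (row=2, col=3) -> (row=1, col=3)
  E (east): (row=1, col=3) -> (row=1, col=4)
  N (north): (row=1, col=4) -> (row=0, col=4)
  E (east): blocked, stay at (row=0, col=4)
  W (west): (row=0, col=4) -> (row=0, col=3)
  W (west): (row=0, col=3) -> (row=0, col=2)
  E (east): (row=0, col=2) -> (row=0, col=3)
  N (north): blocked, stay at (row=0, col=3)
  E (east): (row=0, col=3) -> (row=0, col=4)
  N (north): blocked, stay at (row=0, col=4)
  E (east): blocked, stay at (row=0, col=4)
Final: (row=0, col=4)

Answer: Final position: (row=0, col=4)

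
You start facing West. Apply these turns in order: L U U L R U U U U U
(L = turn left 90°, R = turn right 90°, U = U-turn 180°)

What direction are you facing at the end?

Start: West
  L (left (90° counter-clockwise)) -> South
  U (U-turn (180°)) -> North
  U (U-turn (180°)) -> South
  L (left (90° counter-clockwise)) -> East
  R (right (90° clockwise)) -> South
  U (U-turn (180°)) -> North
  U (U-turn (180°)) -> South
  U (U-turn (180°)) -> North
  U (U-turn (180°)) -> South
  U (U-turn (180°)) -> North
Final: North

Answer: Final heading: North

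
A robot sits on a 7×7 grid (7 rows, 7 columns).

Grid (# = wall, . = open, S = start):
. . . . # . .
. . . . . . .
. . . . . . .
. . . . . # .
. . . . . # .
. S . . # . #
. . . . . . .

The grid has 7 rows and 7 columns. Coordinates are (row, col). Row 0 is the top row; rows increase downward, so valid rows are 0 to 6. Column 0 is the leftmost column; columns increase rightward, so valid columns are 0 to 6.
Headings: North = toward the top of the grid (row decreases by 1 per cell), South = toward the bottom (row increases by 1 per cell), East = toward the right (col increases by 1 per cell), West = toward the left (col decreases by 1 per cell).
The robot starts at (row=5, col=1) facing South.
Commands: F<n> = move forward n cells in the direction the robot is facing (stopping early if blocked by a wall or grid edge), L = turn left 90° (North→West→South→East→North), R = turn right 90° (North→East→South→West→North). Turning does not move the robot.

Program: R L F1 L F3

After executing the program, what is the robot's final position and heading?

Start: (row=5, col=1), facing South
  R: turn right, now facing West
  L: turn left, now facing South
  F1: move forward 1, now at (row=6, col=1)
  L: turn left, now facing East
  F3: move forward 3, now at (row=6, col=4)
Final: (row=6, col=4), facing East

Answer: Final position: (row=6, col=4), facing East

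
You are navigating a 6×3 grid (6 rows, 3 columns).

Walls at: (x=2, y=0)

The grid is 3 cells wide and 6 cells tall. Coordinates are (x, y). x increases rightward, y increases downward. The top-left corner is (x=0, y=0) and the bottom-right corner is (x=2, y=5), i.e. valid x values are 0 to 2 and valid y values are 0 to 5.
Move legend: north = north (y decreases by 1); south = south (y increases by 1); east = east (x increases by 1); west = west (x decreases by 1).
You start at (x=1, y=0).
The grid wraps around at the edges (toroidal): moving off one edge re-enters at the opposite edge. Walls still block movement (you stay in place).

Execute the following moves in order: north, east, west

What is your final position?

Answer: Final position: (x=1, y=5)

Derivation:
Start: (x=1, y=0)
  north (north): (x=1, y=0) -> (x=1, y=5)
  east (east): (x=1, y=5) -> (x=2, y=5)
  west (west): (x=2, y=5) -> (x=1, y=5)
Final: (x=1, y=5)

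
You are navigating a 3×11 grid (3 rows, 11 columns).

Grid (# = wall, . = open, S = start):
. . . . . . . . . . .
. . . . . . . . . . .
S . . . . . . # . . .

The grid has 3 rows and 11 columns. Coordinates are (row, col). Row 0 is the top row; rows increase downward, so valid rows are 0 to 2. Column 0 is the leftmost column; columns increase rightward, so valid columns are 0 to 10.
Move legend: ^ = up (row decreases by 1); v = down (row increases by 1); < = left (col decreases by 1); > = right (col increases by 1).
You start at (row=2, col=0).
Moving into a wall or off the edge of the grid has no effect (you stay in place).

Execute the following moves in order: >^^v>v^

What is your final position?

Start: (row=2, col=0)
  > (right): (row=2, col=0) -> (row=2, col=1)
  ^ (up): (row=2, col=1) -> (row=1, col=1)
  ^ (up): (row=1, col=1) -> (row=0, col=1)
  v (down): (row=0, col=1) -> (row=1, col=1)
  > (right): (row=1, col=1) -> (row=1, col=2)
  v (down): (row=1, col=2) -> (row=2, col=2)
  ^ (up): (row=2, col=2) -> (row=1, col=2)
Final: (row=1, col=2)

Answer: Final position: (row=1, col=2)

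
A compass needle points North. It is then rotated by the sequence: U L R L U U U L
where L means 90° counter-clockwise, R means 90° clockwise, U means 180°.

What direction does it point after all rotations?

Answer: Final heading: South

Derivation:
Start: North
  U (U-turn (180°)) -> South
  L (left (90° counter-clockwise)) -> East
  R (right (90° clockwise)) -> South
  L (left (90° counter-clockwise)) -> East
  U (U-turn (180°)) -> West
  U (U-turn (180°)) -> East
  U (U-turn (180°)) -> West
  L (left (90° counter-clockwise)) -> South
Final: South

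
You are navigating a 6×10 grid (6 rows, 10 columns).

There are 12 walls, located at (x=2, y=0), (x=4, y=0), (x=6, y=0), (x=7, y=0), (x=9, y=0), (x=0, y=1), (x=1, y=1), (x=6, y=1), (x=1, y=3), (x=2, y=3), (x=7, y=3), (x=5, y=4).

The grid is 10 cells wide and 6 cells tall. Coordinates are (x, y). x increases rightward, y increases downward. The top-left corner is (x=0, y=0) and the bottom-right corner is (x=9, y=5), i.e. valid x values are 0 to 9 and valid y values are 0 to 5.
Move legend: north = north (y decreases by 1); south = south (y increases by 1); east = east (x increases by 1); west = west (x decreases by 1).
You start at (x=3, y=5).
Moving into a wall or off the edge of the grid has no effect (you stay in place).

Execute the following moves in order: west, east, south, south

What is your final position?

Start: (x=3, y=5)
  west (west): (x=3, y=5) -> (x=2, y=5)
  east (east): (x=2, y=5) -> (x=3, y=5)
  south (south): blocked, stay at (x=3, y=5)
  south (south): blocked, stay at (x=3, y=5)
Final: (x=3, y=5)

Answer: Final position: (x=3, y=5)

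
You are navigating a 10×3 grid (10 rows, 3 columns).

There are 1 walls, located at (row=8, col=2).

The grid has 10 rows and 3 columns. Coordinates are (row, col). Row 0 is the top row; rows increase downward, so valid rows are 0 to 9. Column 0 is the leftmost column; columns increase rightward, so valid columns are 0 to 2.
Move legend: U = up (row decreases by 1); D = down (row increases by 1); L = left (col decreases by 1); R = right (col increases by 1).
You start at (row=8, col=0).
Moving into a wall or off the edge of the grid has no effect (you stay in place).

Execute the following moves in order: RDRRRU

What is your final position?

Answer: Final position: (row=9, col=2)

Derivation:
Start: (row=8, col=0)
  R (right): (row=8, col=0) -> (row=8, col=1)
  D (down): (row=8, col=1) -> (row=9, col=1)
  R (right): (row=9, col=1) -> (row=9, col=2)
  R (right): blocked, stay at (row=9, col=2)
  R (right): blocked, stay at (row=9, col=2)
  U (up): blocked, stay at (row=9, col=2)
Final: (row=9, col=2)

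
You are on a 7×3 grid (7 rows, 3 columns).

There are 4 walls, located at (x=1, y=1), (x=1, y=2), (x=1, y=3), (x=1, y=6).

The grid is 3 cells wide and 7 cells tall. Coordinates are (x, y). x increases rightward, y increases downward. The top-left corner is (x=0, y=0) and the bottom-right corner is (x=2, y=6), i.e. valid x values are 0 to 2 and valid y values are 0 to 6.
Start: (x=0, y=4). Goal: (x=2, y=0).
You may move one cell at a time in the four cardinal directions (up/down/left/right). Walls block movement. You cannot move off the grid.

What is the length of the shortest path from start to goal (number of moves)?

Answer: Shortest path length: 6

Derivation:
BFS from (x=0, y=4) until reaching (x=2, y=0):
  Distance 0: (x=0, y=4)
  Distance 1: (x=0, y=3), (x=1, y=4), (x=0, y=5)
  Distance 2: (x=0, y=2), (x=2, y=4), (x=1, y=5), (x=0, y=6)
  Distance 3: (x=0, y=1), (x=2, y=3), (x=2, y=5)
  Distance 4: (x=0, y=0), (x=2, y=2), (x=2, y=6)
  Distance 5: (x=1, y=0), (x=2, y=1)
  Distance 6: (x=2, y=0)  <- goal reached here
One shortest path (6 moves): (x=0, y=4) -> (x=1, y=4) -> (x=2, y=4) -> (x=2, y=3) -> (x=2, y=2) -> (x=2, y=1) -> (x=2, y=0)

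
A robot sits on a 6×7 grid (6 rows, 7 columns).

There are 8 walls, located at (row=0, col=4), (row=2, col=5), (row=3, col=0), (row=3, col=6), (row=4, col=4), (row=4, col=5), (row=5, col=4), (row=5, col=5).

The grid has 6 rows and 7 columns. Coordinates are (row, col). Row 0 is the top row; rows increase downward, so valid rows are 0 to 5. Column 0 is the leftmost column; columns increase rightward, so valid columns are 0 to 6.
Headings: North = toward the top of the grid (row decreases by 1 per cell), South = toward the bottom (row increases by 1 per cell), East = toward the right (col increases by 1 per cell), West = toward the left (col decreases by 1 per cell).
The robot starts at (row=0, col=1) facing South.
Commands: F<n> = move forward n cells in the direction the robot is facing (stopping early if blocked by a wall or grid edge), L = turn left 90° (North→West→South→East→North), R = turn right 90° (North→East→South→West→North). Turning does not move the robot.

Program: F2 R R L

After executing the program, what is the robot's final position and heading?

Start: (row=0, col=1), facing South
  F2: move forward 2, now at (row=2, col=1)
  R: turn right, now facing West
  R: turn right, now facing North
  L: turn left, now facing West
Final: (row=2, col=1), facing West

Answer: Final position: (row=2, col=1), facing West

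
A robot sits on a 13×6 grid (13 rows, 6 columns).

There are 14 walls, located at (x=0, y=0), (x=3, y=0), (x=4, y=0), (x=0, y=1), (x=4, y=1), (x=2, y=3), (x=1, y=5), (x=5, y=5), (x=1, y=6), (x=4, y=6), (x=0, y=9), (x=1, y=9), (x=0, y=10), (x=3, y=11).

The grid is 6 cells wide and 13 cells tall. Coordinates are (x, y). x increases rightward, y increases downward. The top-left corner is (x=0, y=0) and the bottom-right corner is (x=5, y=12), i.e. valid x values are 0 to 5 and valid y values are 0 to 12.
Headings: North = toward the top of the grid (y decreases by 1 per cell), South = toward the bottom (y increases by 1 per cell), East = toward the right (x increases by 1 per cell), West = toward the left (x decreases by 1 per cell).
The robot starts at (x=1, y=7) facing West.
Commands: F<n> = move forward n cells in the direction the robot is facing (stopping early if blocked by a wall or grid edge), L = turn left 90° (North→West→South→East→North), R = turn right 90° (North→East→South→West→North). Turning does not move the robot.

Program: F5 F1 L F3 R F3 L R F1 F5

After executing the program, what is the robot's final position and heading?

Answer: Final position: (x=0, y=8), facing West

Derivation:
Start: (x=1, y=7), facing West
  F5: move forward 1/5 (blocked), now at (x=0, y=7)
  F1: move forward 0/1 (blocked), now at (x=0, y=7)
  L: turn left, now facing South
  F3: move forward 1/3 (blocked), now at (x=0, y=8)
  R: turn right, now facing West
  F3: move forward 0/3 (blocked), now at (x=0, y=8)
  L: turn left, now facing South
  R: turn right, now facing West
  F1: move forward 0/1 (blocked), now at (x=0, y=8)
  F5: move forward 0/5 (blocked), now at (x=0, y=8)
Final: (x=0, y=8), facing West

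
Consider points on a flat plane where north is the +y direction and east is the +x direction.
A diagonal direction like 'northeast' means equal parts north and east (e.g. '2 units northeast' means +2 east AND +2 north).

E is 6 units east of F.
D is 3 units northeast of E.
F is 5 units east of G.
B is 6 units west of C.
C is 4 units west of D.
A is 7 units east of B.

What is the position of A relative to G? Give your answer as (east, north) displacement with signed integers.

Place G at the origin (east=0, north=0).
  F is 5 units east of G: delta (east=+5, north=+0); F at (east=5, north=0).
  E is 6 units east of F: delta (east=+6, north=+0); E at (east=11, north=0).
  D is 3 units northeast of E: delta (east=+3, north=+3); D at (east=14, north=3).
  C is 4 units west of D: delta (east=-4, north=+0); C at (east=10, north=3).
  B is 6 units west of C: delta (east=-6, north=+0); B at (east=4, north=3).
  A is 7 units east of B: delta (east=+7, north=+0); A at (east=11, north=3).
Therefore A relative to G: (east=11, north=3).

Answer: A is at (east=11, north=3) relative to G.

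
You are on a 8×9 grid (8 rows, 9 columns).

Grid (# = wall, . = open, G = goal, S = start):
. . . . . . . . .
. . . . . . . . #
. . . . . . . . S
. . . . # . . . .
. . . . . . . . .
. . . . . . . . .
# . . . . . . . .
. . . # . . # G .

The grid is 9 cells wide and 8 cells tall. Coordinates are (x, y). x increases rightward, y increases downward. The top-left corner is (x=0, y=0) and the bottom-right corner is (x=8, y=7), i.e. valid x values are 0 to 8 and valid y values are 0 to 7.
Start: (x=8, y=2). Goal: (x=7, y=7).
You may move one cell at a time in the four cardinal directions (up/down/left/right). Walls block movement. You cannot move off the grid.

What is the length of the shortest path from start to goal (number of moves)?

Answer: Shortest path length: 6

Derivation:
BFS from (x=8, y=2) until reaching (x=7, y=7):
  Distance 0: (x=8, y=2)
  Distance 1: (x=7, y=2), (x=8, y=3)
  Distance 2: (x=7, y=1), (x=6, y=2), (x=7, y=3), (x=8, y=4)
  Distance 3: (x=7, y=0), (x=6, y=1), (x=5, y=2), (x=6, y=3), (x=7, y=4), (x=8, y=5)
  Distance 4: (x=6, y=0), (x=8, y=0), (x=5, y=1), (x=4, y=2), (x=5, y=3), (x=6, y=4), (x=7, y=5), (x=8, y=6)
  Distance 5: (x=5, y=0), (x=4, y=1), (x=3, y=2), (x=5, y=4), (x=6, y=5), (x=7, y=6), (x=8, y=7)
  Distance 6: (x=4, y=0), (x=3, y=1), (x=2, y=2), (x=3, y=3), (x=4, y=4), (x=5, y=5), (x=6, y=6), (x=7, y=7)  <- goal reached here
One shortest path (6 moves): (x=8, y=2) -> (x=7, y=2) -> (x=7, y=3) -> (x=7, y=4) -> (x=7, y=5) -> (x=7, y=6) -> (x=7, y=7)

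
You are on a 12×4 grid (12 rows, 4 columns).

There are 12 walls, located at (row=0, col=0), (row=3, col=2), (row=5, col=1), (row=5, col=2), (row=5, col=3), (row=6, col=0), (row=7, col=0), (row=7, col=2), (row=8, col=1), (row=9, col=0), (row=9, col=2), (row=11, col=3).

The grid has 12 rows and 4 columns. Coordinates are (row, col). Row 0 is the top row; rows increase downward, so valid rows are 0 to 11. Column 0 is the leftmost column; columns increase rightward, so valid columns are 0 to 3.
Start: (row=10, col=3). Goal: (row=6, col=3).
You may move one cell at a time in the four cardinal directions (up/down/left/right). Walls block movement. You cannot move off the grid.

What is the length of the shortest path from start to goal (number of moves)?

Answer: Shortest path length: 4

Derivation:
BFS from (row=10, col=3) until reaching (row=6, col=3):
  Distance 0: (row=10, col=3)
  Distance 1: (row=9, col=3), (row=10, col=2)
  Distance 2: (row=8, col=3), (row=10, col=1), (row=11, col=2)
  Distance 3: (row=7, col=3), (row=8, col=2), (row=9, col=1), (row=10, col=0), (row=11, col=1)
  Distance 4: (row=6, col=3), (row=11, col=0)  <- goal reached here
One shortest path (4 moves): (row=10, col=3) -> (row=9, col=3) -> (row=8, col=3) -> (row=7, col=3) -> (row=6, col=3)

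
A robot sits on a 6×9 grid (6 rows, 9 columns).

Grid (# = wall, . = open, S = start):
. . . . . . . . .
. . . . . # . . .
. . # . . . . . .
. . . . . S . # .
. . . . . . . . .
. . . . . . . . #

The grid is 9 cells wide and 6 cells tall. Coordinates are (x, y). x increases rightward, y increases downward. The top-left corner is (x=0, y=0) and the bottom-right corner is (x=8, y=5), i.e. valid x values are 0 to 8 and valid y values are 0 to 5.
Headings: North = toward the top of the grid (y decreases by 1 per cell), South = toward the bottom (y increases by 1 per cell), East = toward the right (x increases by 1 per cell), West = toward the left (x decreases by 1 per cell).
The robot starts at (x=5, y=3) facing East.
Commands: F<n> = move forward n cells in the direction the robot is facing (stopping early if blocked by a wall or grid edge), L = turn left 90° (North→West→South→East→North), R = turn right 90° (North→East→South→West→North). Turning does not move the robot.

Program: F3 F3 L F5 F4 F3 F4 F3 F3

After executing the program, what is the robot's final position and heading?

Answer: Final position: (x=6, y=0), facing North

Derivation:
Start: (x=5, y=3), facing East
  F3: move forward 1/3 (blocked), now at (x=6, y=3)
  F3: move forward 0/3 (blocked), now at (x=6, y=3)
  L: turn left, now facing North
  F5: move forward 3/5 (blocked), now at (x=6, y=0)
  F4: move forward 0/4 (blocked), now at (x=6, y=0)
  F3: move forward 0/3 (blocked), now at (x=6, y=0)
  F4: move forward 0/4 (blocked), now at (x=6, y=0)
  F3: move forward 0/3 (blocked), now at (x=6, y=0)
  F3: move forward 0/3 (blocked), now at (x=6, y=0)
Final: (x=6, y=0), facing North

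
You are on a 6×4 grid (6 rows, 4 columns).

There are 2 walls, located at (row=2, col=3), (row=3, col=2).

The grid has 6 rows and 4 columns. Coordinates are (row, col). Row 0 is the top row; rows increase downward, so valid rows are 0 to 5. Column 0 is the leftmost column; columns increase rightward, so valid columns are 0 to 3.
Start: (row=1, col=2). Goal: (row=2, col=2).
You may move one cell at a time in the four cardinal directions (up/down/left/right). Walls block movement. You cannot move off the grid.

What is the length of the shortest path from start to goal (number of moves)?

Answer: Shortest path length: 1

Derivation:
BFS from (row=1, col=2) until reaching (row=2, col=2):
  Distance 0: (row=1, col=2)
  Distance 1: (row=0, col=2), (row=1, col=1), (row=1, col=3), (row=2, col=2)  <- goal reached here
One shortest path (1 moves): (row=1, col=2) -> (row=2, col=2)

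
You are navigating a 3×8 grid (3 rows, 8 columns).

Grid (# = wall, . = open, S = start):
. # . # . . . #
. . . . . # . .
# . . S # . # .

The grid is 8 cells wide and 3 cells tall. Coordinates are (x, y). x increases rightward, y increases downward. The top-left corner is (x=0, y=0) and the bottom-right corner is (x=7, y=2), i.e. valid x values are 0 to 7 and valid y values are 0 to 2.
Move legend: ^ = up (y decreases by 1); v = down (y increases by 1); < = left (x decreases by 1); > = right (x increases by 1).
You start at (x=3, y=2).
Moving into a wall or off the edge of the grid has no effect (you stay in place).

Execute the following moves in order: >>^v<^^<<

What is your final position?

Answer: Final position: (x=2, y=0)

Derivation:
Start: (x=3, y=2)
  > (right): blocked, stay at (x=3, y=2)
  > (right): blocked, stay at (x=3, y=2)
  ^ (up): (x=3, y=2) -> (x=3, y=1)
  v (down): (x=3, y=1) -> (x=3, y=2)
  < (left): (x=3, y=2) -> (x=2, y=2)
  ^ (up): (x=2, y=2) -> (x=2, y=1)
  ^ (up): (x=2, y=1) -> (x=2, y=0)
  < (left): blocked, stay at (x=2, y=0)
  < (left): blocked, stay at (x=2, y=0)
Final: (x=2, y=0)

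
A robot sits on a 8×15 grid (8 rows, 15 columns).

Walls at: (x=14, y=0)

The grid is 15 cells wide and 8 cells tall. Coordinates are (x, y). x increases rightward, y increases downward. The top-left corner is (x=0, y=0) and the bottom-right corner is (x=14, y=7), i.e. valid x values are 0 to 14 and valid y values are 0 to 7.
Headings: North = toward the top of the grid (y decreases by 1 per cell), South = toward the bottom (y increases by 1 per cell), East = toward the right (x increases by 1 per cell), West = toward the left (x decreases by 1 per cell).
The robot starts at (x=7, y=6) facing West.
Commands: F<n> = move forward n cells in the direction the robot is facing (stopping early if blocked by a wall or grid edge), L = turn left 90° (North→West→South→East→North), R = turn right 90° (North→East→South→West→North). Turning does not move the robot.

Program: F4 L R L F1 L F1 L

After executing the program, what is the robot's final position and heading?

Start: (x=7, y=6), facing West
  F4: move forward 4, now at (x=3, y=6)
  L: turn left, now facing South
  R: turn right, now facing West
  L: turn left, now facing South
  F1: move forward 1, now at (x=3, y=7)
  L: turn left, now facing East
  F1: move forward 1, now at (x=4, y=7)
  L: turn left, now facing North
Final: (x=4, y=7), facing North

Answer: Final position: (x=4, y=7), facing North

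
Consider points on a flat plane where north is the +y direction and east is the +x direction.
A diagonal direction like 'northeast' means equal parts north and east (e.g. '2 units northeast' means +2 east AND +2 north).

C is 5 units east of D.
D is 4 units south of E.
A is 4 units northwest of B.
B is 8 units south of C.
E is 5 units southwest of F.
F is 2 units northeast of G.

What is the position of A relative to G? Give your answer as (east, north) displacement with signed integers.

Answer: A is at (east=-2, north=-11) relative to G.

Derivation:
Place G at the origin (east=0, north=0).
  F is 2 units northeast of G: delta (east=+2, north=+2); F at (east=2, north=2).
  E is 5 units southwest of F: delta (east=-5, north=-5); E at (east=-3, north=-3).
  D is 4 units south of E: delta (east=+0, north=-4); D at (east=-3, north=-7).
  C is 5 units east of D: delta (east=+5, north=+0); C at (east=2, north=-7).
  B is 8 units south of C: delta (east=+0, north=-8); B at (east=2, north=-15).
  A is 4 units northwest of B: delta (east=-4, north=+4); A at (east=-2, north=-11).
Therefore A relative to G: (east=-2, north=-11).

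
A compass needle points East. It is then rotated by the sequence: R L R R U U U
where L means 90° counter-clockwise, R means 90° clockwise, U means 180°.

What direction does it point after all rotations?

Answer: Final heading: East

Derivation:
Start: East
  R (right (90° clockwise)) -> South
  L (left (90° counter-clockwise)) -> East
  R (right (90° clockwise)) -> South
  R (right (90° clockwise)) -> West
  U (U-turn (180°)) -> East
  U (U-turn (180°)) -> West
  U (U-turn (180°)) -> East
Final: East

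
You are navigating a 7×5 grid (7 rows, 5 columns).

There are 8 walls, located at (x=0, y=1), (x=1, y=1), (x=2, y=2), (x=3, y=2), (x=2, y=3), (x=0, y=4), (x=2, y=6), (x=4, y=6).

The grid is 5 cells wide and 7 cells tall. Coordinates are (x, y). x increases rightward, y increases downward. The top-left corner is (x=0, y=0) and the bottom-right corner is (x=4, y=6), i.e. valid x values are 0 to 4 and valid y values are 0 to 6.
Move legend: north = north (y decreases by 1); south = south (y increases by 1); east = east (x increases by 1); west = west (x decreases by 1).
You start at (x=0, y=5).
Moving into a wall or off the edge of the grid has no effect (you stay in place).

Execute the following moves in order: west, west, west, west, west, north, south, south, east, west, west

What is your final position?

Answer: Final position: (x=0, y=6)

Derivation:
Start: (x=0, y=5)
  [×5]west (west): blocked, stay at (x=0, y=5)
  north (north): blocked, stay at (x=0, y=5)
  south (south): (x=0, y=5) -> (x=0, y=6)
  south (south): blocked, stay at (x=0, y=6)
  east (east): (x=0, y=6) -> (x=1, y=6)
  west (west): (x=1, y=6) -> (x=0, y=6)
  west (west): blocked, stay at (x=0, y=6)
Final: (x=0, y=6)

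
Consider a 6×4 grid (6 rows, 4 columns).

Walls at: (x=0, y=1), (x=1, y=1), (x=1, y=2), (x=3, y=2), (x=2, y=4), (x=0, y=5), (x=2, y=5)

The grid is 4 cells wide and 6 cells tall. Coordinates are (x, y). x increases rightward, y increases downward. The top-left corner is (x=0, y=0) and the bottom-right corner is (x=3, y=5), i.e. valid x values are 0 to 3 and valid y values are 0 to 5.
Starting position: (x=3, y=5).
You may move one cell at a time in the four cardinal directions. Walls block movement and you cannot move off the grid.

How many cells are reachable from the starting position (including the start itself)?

Answer: Reachable cells: 17

Derivation:
BFS flood-fill from (x=3, y=5):
  Distance 0: (x=3, y=5)
  Distance 1: (x=3, y=4)
  Distance 2: (x=3, y=3)
  Distance 3: (x=2, y=3)
  Distance 4: (x=2, y=2), (x=1, y=3)
  Distance 5: (x=2, y=1), (x=0, y=3), (x=1, y=4)
  Distance 6: (x=2, y=0), (x=3, y=1), (x=0, y=2), (x=0, y=4), (x=1, y=5)
  Distance 7: (x=1, y=0), (x=3, y=0)
  Distance 8: (x=0, y=0)
Total reachable: 17 (grid has 17 open cells total)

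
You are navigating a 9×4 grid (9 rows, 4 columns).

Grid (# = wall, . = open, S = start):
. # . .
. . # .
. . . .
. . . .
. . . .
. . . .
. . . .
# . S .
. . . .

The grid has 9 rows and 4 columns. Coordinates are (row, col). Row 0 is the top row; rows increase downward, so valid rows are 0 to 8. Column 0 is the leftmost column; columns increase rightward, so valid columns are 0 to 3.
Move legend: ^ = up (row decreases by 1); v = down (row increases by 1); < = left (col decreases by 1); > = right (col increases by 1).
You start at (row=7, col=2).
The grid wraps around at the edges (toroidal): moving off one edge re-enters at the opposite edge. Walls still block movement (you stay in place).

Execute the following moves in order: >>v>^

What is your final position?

Start: (row=7, col=2)
  > (right): (row=7, col=2) -> (row=7, col=3)
  > (right): blocked, stay at (row=7, col=3)
  v (down): (row=7, col=3) -> (row=8, col=3)
  > (right): (row=8, col=3) -> (row=8, col=0)
  ^ (up): blocked, stay at (row=8, col=0)
Final: (row=8, col=0)

Answer: Final position: (row=8, col=0)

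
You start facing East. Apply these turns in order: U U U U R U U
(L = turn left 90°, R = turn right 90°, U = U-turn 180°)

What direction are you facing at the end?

Answer: Final heading: South

Derivation:
Start: East
  U (U-turn (180°)) -> West
  U (U-turn (180°)) -> East
  U (U-turn (180°)) -> West
  U (U-turn (180°)) -> East
  R (right (90° clockwise)) -> South
  U (U-turn (180°)) -> North
  U (U-turn (180°)) -> South
Final: South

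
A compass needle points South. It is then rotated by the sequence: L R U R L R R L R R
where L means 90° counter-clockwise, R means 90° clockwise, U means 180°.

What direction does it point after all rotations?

Answer: Final heading: West

Derivation:
Start: South
  L (left (90° counter-clockwise)) -> East
  R (right (90° clockwise)) -> South
  U (U-turn (180°)) -> North
  R (right (90° clockwise)) -> East
  L (left (90° counter-clockwise)) -> North
  R (right (90° clockwise)) -> East
  R (right (90° clockwise)) -> South
  L (left (90° counter-clockwise)) -> East
  R (right (90° clockwise)) -> South
  R (right (90° clockwise)) -> West
Final: West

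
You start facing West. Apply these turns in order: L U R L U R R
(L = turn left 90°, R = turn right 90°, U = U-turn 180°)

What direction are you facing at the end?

Answer: Final heading: North

Derivation:
Start: West
  L (left (90° counter-clockwise)) -> South
  U (U-turn (180°)) -> North
  R (right (90° clockwise)) -> East
  L (left (90° counter-clockwise)) -> North
  U (U-turn (180°)) -> South
  R (right (90° clockwise)) -> West
  R (right (90° clockwise)) -> North
Final: North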